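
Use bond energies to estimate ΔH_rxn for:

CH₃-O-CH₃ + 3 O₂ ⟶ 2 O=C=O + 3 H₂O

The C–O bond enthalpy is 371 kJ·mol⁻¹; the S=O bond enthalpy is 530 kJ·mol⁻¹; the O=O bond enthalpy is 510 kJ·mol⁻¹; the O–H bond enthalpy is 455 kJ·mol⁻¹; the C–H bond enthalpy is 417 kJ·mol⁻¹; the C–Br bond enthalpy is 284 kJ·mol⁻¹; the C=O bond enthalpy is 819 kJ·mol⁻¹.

ΔH ≈ −1232 kJ

Bonds broken (reactants):
  C–H: 6 × 417 = 2502
  C–O: 2 × 371 = 742
  O=O: 3 × 510 = 1530
  Σ(broken) = 4774 kJ
Bonds formed (products):
  C=O: 4 × 819 = 3276
  O–H: 6 × 455 = 2730
  Σ(formed) = 6006 kJ
ΔH = Σ(broken) − Σ(formed) = 4774 − 6006 = −1232 kJ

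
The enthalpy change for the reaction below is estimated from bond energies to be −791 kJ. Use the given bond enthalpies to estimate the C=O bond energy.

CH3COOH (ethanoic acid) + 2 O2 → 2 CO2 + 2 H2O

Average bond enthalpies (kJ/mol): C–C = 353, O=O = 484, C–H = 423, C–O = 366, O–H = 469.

D(C=O) ≈ 780 kJ/mol

Let D be the C=O bond energy.
Σ(broken) = 1×353 + 3×423 + 1×366 + 1×D + 1×469 + 2×484 = 3425 + D
Σ(formed) = 4×D + 4×469 = 1876 + 4D
ΔH = Σ(broken) − Σ(formed) = (3425 + D) − (1876 + 4D) = +1549 − 3D
Setting this equal to −791 kJ gives 3D = 2340, so D = 780 kJ/mol.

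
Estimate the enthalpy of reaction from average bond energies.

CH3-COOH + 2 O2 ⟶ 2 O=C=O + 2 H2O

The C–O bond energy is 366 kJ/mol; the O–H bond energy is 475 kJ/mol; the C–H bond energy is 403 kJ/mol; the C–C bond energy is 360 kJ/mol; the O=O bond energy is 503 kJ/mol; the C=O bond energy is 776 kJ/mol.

Bonds broken (reactants):
  C–C: 1 × 360 = 360
  C–H: 3 × 403 = 1209
  C–O: 1 × 366 = 366
  C=O: 1 × 776 = 776
  O–H: 1 × 475 = 475
  O=O: 2 × 503 = 1006
  Σ(broken) = 4192 kJ
Bonds formed (products):
  C=O: 4 × 776 = 3104
  O–H: 4 × 475 = 1900
  Σ(formed) = 5004 kJ
ΔH = Σ(broken) − Σ(formed) = 4192 − 5004 = −812 kJ

ΔH ≈ −812 kJ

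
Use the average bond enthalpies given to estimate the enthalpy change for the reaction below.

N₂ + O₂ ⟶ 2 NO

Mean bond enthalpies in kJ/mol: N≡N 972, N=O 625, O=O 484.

Bonds broken (reactants):
  N≡N: 1 × 972 = 972
  O=O: 1 × 484 = 484
  Σ(broken) = 1456 kJ
Bonds formed (products):
  N=O: 2 × 625 = 1250
  Σ(formed) = 1250 kJ
ΔH = Σ(broken) − Σ(formed) = 1456 − 1250 = +206 kJ

ΔH ≈ +206 kJ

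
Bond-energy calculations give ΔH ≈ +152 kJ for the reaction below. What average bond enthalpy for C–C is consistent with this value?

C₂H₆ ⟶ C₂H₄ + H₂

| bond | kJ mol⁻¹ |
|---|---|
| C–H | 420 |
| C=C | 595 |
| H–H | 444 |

D(C–C) ≈ 351 kJ/mol

Let D be the C–C bond energy.
Σ(broken) = 1×D + 6×420 = 2520 + D
Σ(formed) = 4×420 + 1×595 + 1×444 = 2719
ΔH = Σ(broken) − Σ(formed) = (2520 + D) − (2719) = −199 + D
Setting this equal to +152 kJ gives D = 351 kJ/mol.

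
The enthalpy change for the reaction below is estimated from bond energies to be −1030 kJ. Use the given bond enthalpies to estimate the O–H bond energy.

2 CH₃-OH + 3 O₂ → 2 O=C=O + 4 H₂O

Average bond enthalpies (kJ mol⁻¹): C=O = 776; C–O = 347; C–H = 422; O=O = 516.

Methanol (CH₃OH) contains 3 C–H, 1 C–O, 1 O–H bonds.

Let D be the O–H bond energy.
Σ(broken) = 6×422 + 2×347 + 2×D + 3×516 = 4774 + 2D
Σ(formed) = 4×776 + 8×D = 3104 + 8D
ΔH = Σ(broken) − Σ(formed) = (4774 + 2D) − (3104 + 8D) = +1670 − 6D
Setting this equal to −1030 kJ gives 6D = 2700, so D = 450 kJ/mol.

D(O–H) ≈ 450 kJ/mol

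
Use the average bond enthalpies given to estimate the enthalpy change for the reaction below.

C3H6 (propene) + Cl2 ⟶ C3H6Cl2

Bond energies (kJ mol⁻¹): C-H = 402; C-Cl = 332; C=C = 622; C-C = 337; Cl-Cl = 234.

ΔH ≈ −145 kJ

Bonds broken (reactants):
  C-C: 1 × 337 = 337
  C-H: 6 × 402 = 2412
  C=C: 1 × 622 = 622
  Cl-Cl: 1 × 234 = 234
  Σ(broken) = 3605 kJ
Bonds formed (products):
  C-C: 2 × 337 = 674
  C-Cl: 2 × 332 = 664
  C-H: 6 × 402 = 2412
  Σ(formed) = 3750 kJ
ΔH = Σ(broken) − Σ(formed) = 3605 − 3750 = −145 kJ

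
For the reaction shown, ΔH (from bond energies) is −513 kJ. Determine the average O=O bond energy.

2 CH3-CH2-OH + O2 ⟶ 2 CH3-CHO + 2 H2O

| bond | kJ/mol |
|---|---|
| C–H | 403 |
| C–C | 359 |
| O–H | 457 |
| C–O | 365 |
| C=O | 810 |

D(O=O) ≈ 485 kJ/mol

Let D be the O=O bond energy.
Σ(broken) = 2×359 + 10×403 + 2×365 + 2×457 + 1×D = 6392 + D
Σ(formed) = 2×359 + 8×403 + 2×810 + 4×457 = 7390
ΔH = Σ(broken) − Σ(formed) = (6392 + D) − (7390) = −998 + D
Setting this equal to −513 kJ gives D = 485 kJ/mol.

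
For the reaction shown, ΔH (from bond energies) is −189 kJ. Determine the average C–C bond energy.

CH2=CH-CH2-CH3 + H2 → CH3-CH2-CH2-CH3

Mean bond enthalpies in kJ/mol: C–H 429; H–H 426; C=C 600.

D(C–C) ≈ 357 kJ/mol

Let D be the C–C bond energy.
Σ(broken) = 2×D + 8×429 + 1×600 + 1×426 = 4458 + 2D
Σ(formed) = 3×D + 10×429 = 4290 + 3D
ΔH = Σ(broken) − Σ(formed) = (4458 + 2D) − (4290 + 3D) = +168 − D
Setting this equal to −189 kJ gives D = 357 kJ/mol.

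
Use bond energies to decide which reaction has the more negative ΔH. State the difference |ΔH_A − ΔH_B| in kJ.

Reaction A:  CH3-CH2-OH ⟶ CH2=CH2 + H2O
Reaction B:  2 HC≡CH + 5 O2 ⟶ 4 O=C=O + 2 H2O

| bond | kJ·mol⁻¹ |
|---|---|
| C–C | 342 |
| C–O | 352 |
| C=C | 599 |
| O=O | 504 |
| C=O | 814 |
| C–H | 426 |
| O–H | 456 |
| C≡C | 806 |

Reaction B, by 2565 kJ

Reaction A:
  Bonds broken (reactants):
    C–C: 1 × 342 = 342
    C–H: 5 × 426 = 2130
    C–O: 1 × 352 = 352
    O–H: 1 × 456 = 456
    Σ(broken) = 3280 kJ
  Bonds formed (products):
    C–H: 4 × 426 = 1704
    C=C: 1 × 599 = 599
    O–H: 2 × 456 = 912
    Σ(formed) = 3215 kJ
  ΔH_A = 3280 − 3215 = +65 kJ
Reaction B:
  Bonds broken (reactants):
    C≡C: 2 × 806 = 1612
    C–H: 4 × 426 = 1704
    O=O: 5 × 504 = 2520
    Σ(broken) = 5836 kJ
  Bonds formed (products):
    C=O: 8 × 814 = 6512
    O–H: 4 × 456 = 1824
    Σ(formed) = 8336 kJ
  ΔH_B = 5836 − 8336 = −2500 kJ
ΔH_A − ΔH_B = +2565 kJ, so reaction B has the more negative ΔH; |ΔH_A − ΔH_B| = 2565 kJ.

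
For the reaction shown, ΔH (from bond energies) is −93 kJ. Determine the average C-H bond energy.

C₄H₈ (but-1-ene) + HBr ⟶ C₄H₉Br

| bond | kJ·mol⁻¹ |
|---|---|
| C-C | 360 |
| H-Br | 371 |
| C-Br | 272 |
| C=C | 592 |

Let D be the C-H bond energy.
Σ(broken) = 2×360 + 8×D + 1×592 + 1×371 = 1683 + 8D
Σ(formed) = 1×272 + 3×360 + 9×D = 1352 + 9D
ΔH = Σ(broken) − Σ(formed) = (1683 + 8D) − (1352 + 9D) = +331 − D
Setting this equal to −93 kJ gives D = 424 kJ/mol.

D(C-H) ≈ 424 kJ/mol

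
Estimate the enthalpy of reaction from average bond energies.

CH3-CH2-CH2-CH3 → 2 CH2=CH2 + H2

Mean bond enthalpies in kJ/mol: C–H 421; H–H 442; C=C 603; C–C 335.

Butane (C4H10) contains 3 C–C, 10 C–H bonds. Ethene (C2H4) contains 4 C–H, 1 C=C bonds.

ΔH ≈ +199 kJ

Bonds broken (reactants):
  C–C: 3 × 335 = 1005
  C–H: 10 × 421 = 4210
  Σ(broken) = 5215 kJ
Bonds formed (products):
  C–H: 8 × 421 = 3368
  C=C: 2 × 603 = 1206
  H–H: 1 × 442 = 442
  Σ(formed) = 5016 kJ
ΔH = Σ(broken) − Σ(formed) = 5215 − 5016 = +199 kJ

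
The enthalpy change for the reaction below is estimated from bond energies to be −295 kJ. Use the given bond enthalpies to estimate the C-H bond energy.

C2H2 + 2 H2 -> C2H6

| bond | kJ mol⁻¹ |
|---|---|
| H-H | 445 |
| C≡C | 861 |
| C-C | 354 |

D(C-H) ≈ 423 kJ/mol

Let D be the C-H bond energy.
Σ(broken) = 1×861 + 2×D + 2×445 = 1751 + 2D
Σ(formed) = 1×354 + 6×D = 354 + 6D
ΔH = Σ(broken) − Σ(formed) = (1751 + 2D) − (354 + 6D) = +1397 − 4D
Setting this equal to −295 kJ gives 4D = 1692, so D = 423 kJ/mol.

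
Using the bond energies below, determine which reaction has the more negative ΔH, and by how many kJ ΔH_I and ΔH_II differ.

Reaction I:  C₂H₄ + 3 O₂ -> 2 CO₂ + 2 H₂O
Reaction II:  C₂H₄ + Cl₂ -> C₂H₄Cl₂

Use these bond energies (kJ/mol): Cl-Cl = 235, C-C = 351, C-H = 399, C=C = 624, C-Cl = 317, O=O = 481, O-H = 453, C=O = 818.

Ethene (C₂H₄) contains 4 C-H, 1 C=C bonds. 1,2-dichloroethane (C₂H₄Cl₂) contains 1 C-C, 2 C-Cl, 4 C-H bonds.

Reaction I, by 1295 kJ

Reaction I:
  Bonds broken (reactants):
    C-H: 4 × 399 = 1596
    C=C: 1 × 624 = 624
    O=O: 3 × 481 = 1443
    Σ(broken) = 3663 kJ
  Bonds formed (products):
    C=O: 4 × 818 = 3272
    O-H: 4 × 453 = 1812
    Σ(formed) = 5084 kJ
  ΔH_I = 3663 − 5084 = −1421 kJ
Reaction II:
  Bonds broken (reactants):
    C-H: 4 × 399 = 1596
    C=C: 1 × 624 = 624
    Cl-Cl: 1 × 235 = 235
    Σ(broken) = 2455 kJ
  Bonds formed (products):
    C-C: 1 × 351 = 351
    C-Cl: 2 × 317 = 634
    C-H: 4 × 399 = 1596
    Σ(formed) = 2581 kJ
  ΔH_II = 2455 − 2581 = −126 kJ
ΔH_I − ΔH_II = −1295 kJ, so reaction I has the more negative ΔH; |ΔH_I − ΔH_II| = 1295 kJ.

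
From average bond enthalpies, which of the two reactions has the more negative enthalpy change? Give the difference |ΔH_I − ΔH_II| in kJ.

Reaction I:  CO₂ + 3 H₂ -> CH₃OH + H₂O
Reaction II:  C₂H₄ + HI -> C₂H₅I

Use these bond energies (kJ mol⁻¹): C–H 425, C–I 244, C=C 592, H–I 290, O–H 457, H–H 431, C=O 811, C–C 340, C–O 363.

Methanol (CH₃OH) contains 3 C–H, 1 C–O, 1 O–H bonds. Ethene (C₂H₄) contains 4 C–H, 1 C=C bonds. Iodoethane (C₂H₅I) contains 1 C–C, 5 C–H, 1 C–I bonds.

Reaction II, by 33 kJ

Reaction I:
  Bonds broken (reactants):
    C=O: 2 × 811 = 1622
    H–H: 3 × 431 = 1293
    Σ(broken) = 2915 kJ
  Bonds formed (products):
    C–H: 3 × 425 = 1275
    C–O: 1 × 363 = 363
    O–H: 3 × 457 = 1371
    Σ(formed) = 3009 kJ
  ΔH_I = 2915 − 3009 = −94 kJ
Reaction II:
  Bonds broken (reactants):
    C–H: 4 × 425 = 1700
    C=C: 1 × 592 = 592
    H–I: 1 × 290 = 290
    Σ(broken) = 2582 kJ
  Bonds formed (products):
    C–C: 1 × 340 = 340
    C–H: 5 × 425 = 2125
    C–I: 1 × 244 = 244
    Σ(formed) = 2709 kJ
  ΔH_II = 2582 − 2709 = −127 kJ
ΔH_I − ΔH_II = +33 kJ, so reaction II has the more negative ΔH; |ΔH_I − ΔH_II| = 33 kJ.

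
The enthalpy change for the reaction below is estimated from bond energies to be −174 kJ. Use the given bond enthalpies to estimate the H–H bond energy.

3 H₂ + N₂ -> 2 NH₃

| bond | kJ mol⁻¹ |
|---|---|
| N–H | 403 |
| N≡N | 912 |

Let D be the H–H bond energy.
Σ(broken) = 3×D + 1×912 = 912 + 3D
Σ(formed) = 6×403 = 2418
ΔH = Σ(broken) − Σ(formed) = (912 + 3D) − (2418) = −1506 + 3D
Setting this equal to −174 kJ gives 3D = 1332, so D = 444 kJ/mol.

D(H–H) ≈ 444 kJ/mol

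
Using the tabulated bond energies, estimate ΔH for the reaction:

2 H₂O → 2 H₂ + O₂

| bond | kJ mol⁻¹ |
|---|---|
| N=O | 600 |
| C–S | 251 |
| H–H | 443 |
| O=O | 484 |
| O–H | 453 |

ΔH ≈ +442 kJ

Bonds broken (reactants):
  O–H: 4 × 453 = 1812
  Σ(broken) = 1812 kJ
Bonds formed (products):
  H–H: 2 × 443 = 886
  O=O: 1 × 484 = 484
  Σ(formed) = 1370 kJ
ΔH = Σ(broken) − Σ(formed) = 1812 − 1370 = +442 kJ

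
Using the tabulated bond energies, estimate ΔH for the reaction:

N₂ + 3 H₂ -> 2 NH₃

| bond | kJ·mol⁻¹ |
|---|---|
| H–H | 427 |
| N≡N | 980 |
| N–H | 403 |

ΔH ≈ −157 kJ

Bonds broken (reactants):
  H–H: 3 × 427 = 1281
  N≡N: 1 × 980 = 980
  Σ(broken) = 2261 kJ
Bonds formed (products):
  N–H: 6 × 403 = 2418
  Σ(formed) = 2418 kJ
ΔH = Σ(broken) − Σ(formed) = 2261 − 2418 = −157 kJ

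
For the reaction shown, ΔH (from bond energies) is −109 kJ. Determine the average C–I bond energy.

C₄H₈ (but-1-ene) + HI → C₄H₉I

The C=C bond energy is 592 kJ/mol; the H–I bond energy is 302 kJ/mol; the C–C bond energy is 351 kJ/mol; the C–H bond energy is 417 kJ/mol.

D(C–I) ≈ 235 kJ/mol

Let D be the C–I bond energy.
Σ(broken) = 2×351 + 8×417 + 1×592 + 1×302 = 4932
Σ(formed) = 3×351 + 9×417 + 1×D = 4806 + D
ΔH = Σ(broken) − Σ(formed) = (4932) − (4806 + D) = +126 − D
Setting this equal to −109 kJ gives D = 235 kJ/mol.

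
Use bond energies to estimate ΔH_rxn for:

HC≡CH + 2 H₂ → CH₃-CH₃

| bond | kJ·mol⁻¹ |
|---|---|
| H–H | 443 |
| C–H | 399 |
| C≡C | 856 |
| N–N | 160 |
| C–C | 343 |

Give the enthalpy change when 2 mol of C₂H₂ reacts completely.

Bonds broken (reactants):
  C≡C: 1 × 856 = 856
  C–H: 2 × 399 = 798
  H–H: 2 × 443 = 886
  Σ(broken) = 2540 kJ
Bonds formed (products):
  C–C: 1 × 343 = 343
  C–H: 6 × 399 = 2394
  Σ(formed) = 2737 kJ
ΔH = Σ(broken) − Σ(formed) = 2540 − 2737 = −197 kJ
For 2× the reaction as written: 2 × (−197) = −394 kJ

ΔH = −394 kJ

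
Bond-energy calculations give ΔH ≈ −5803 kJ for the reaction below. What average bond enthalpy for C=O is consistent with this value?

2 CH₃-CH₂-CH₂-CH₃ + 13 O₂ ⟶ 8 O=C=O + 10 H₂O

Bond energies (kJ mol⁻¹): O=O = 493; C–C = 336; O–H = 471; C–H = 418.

Let D be the C=O bond energy.
Σ(broken) = 6×336 + 20×418 + 13×493 = 16785
Σ(formed) = 16×D + 20×471 = 9420 + 16D
ΔH = Σ(broken) − Σ(formed) = (16785) − (9420 + 16D) = +7365 − 16D
Setting this equal to −5803 kJ gives 16D = 13168, so D = 823 kJ/mol.

D(C=O) ≈ 823 kJ/mol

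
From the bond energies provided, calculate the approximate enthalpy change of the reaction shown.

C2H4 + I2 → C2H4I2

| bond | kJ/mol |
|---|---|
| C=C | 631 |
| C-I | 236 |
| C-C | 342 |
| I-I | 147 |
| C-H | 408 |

ΔH ≈ −36 kJ

Bonds broken (reactants):
  C-H: 4 × 408 = 1632
  C=C: 1 × 631 = 631
  I-I: 1 × 147 = 147
  Σ(broken) = 2410 kJ
Bonds formed (products):
  C-C: 1 × 342 = 342
  C-H: 4 × 408 = 1632
  C-I: 2 × 236 = 472
  Σ(formed) = 2446 kJ
ΔH = Σ(broken) − Σ(formed) = 2410 − 2446 = −36 kJ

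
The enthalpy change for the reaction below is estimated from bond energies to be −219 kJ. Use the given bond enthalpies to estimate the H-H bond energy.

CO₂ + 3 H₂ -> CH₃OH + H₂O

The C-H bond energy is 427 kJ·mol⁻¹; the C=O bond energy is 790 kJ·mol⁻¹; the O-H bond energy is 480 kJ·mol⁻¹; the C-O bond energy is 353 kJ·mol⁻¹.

D(H-H) ≈ 425 kJ/mol

Let D be the H-H bond energy.
Σ(broken) = 2×790 + 3×D = 1580 + 3D
Σ(formed) = 3×427 + 1×353 + 3×480 = 3074
ΔH = Σ(broken) − Σ(formed) = (1580 + 3D) − (3074) = −1494 + 3D
Setting this equal to −219 kJ gives 3D = 1275, so D = 425 kJ/mol.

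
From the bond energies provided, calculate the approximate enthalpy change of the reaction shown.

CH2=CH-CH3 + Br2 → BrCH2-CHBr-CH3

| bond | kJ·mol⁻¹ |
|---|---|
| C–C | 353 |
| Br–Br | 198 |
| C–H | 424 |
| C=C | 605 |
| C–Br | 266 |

Bonds broken (reactants):
  Br–Br: 1 × 198 = 198
  C–C: 1 × 353 = 353
  C–H: 6 × 424 = 2544
  C=C: 1 × 605 = 605
  Σ(broken) = 3700 kJ
Bonds formed (products):
  C–Br: 2 × 266 = 532
  C–C: 2 × 353 = 706
  C–H: 6 × 424 = 2544
  Σ(formed) = 3782 kJ
ΔH = Σ(broken) − Σ(formed) = 3700 − 3782 = −82 kJ

ΔH ≈ −82 kJ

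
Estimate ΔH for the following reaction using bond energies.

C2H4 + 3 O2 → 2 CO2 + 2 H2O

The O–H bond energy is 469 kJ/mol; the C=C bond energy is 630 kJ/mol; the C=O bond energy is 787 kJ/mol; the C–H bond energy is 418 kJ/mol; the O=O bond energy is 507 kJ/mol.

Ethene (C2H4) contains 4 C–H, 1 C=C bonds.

ΔH ≈ −1201 kJ

Bonds broken (reactants):
  C–H: 4 × 418 = 1672
  C=C: 1 × 630 = 630
  O=O: 3 × 507 = 1521
  Σ(broken) = 3823 kJ
Bonds formed (products):
  C=O: 4 × 787 = 3148
  O–H: 4 × 469 = 1876
  Σ(formed) = 5024 kJ
ΔH = Σ(broken) − Σ(formed) = 3823 − 5024 = −1201 kJ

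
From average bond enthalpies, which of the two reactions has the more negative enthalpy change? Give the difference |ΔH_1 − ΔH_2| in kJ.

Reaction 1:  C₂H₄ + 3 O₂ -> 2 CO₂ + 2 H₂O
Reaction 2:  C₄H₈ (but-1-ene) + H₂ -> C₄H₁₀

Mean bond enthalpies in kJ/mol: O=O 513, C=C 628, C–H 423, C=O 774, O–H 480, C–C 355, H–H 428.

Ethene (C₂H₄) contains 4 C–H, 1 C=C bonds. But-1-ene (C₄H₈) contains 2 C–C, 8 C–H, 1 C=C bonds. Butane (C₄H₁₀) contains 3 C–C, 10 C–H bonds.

Reaction 1:
  Bonds broken (reactants):
    C–H: 4 × 423 = 1692
    C=C: 1 × 628 = 628
    O=O: 3 × 513 = 1539
    Σ(broken) = 3859 kJ
  Bonds formed (products):
    C=O: 4 × 774 = 3096
    O–H: 4 × 480 = 1920
    Σ(formed) = 5016 kJ
  ΔH_1 = 3859 − 5016 = −1157 kJ
Reaction 2:
  Bonds broken (reactants):
    C–C: 2 × 355 = 710
    C–H: 8 × 423 = 3384
    C=C: 1 × 628 = 628
    H–H: 1 × 428 = 428
    Σ(broken) = 5150 kJ
  Bonds formed (products):
    C–C: 3 × 355 = 1065
    C–H: 10 × 423 = 4230
    Σ(formed) = 5295 kJ
  ΔH_2 = 5150 − 5295 = −145 kJ
ΔH_1 − ΔH_2 = −1012 kJ, so reaction 1 has the more negative ΔH; |ΔH_1 − ΔH_2| = 1012 kJ.

Reaction 1, by 1012 kJ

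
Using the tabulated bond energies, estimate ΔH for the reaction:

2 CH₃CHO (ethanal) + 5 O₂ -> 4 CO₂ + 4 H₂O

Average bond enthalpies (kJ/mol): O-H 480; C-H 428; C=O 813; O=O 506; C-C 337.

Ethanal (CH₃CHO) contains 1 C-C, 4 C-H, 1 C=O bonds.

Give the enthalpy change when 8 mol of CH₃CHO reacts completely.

Bonds broken (reactants):
  C-C: 2 × 337 = 674
  C-H: 8 × 428 = 3424
  C=O: 2 × 813 = 1626
  O=O: 5 × 506 = 2530
  Σ(broken) = 8254 kJ
Bonds formed (products):
  C=O: 8 × 813 = 6504
  O-H: 8 × 480 = 3840
  Σ(formed) = 10344 kJ
ΔH = Σ(broken) − Σ(formed) = 8254 − 10344 = −2090 kJ
For 4× the reaction as written: 4 × (−2090) = −8360 kJ

ΔH = −8360 kJ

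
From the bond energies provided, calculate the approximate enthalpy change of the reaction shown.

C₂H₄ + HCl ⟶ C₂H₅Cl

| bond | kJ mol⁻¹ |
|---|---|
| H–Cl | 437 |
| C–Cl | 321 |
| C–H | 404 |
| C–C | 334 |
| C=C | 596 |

ΔH ≈ −26 kJ

Bonds broken (reactants):
  C–H: 4 × 404 = 1616
  C=C: 1 × 596 = 596
  H–Cl: 1 × 437 = 437
  Σ(broken) = 2649 kJ
Bonds formed (products):
  C–C: 1 × 334 = 334
  C–Cl: 1 × 321 = 321
  C–H: 5 × 404 = 2020
  Σ(formed) = 2675 kJ
ΔH = Σ(broken) − Σ(formed) = 2649 − 2675 = −26 kJ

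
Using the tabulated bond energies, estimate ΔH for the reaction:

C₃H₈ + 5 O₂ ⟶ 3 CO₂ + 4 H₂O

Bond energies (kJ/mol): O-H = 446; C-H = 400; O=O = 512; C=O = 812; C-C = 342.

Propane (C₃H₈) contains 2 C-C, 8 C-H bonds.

ΔH ≈ −1996 kJ

Bonds broken (reactants):
  C-C: 2 × 342 = 684
  C-H: 8 × 400 = 3200
  O=O: 5 × 512 = 2560
  Σ(broken) = 6444 kJ
Bonds formed (products):
  C=O: 6 × 812 = 4872
  O-H: 8 × 446 = 3568
  Σ(formed) = 8440 kJ
ΔH = Σ(broken) − Σ(formed) = 6444 − 8440 = −1996 kJ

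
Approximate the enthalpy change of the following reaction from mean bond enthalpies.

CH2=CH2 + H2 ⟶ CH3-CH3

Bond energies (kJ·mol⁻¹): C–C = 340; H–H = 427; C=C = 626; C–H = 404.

Bonds broken (reactants):
  C–H: 4 × 404 = 1616
  C=C: 1 × 626 = 626
  H–H: 1 × 427 = 427
  Σ(broken) = 2669 kJ
Bonds formed (products):
  C–C: 1 × 340 = 340
  C–H: 6 × 404 = 2424
  Σ(formed) = 2764 kJ
ΔH = Σ(broken) − Σ(formed) = 2669 − 2764 = −95 kJ

ΔH ≈ −95 kJ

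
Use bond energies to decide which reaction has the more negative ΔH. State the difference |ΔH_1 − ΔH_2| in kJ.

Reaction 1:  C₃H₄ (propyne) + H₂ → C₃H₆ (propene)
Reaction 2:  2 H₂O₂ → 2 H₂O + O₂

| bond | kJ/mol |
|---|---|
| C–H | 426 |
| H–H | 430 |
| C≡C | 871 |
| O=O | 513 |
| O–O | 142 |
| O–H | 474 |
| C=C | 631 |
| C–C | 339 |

Reaction 2, by 47 kJ

Reaction 1:
  Bonds broken (reactants):
    C≡C: 1 × 871 = 871
    C–C: 1 × 339 = 339
    C–H: 4 × 426 = 1704
    H–H: 1 × 430 = 430
    Σ(broken) = 3344 kJ
  Bonds formed (products):
    C–C: 1 × 339 = 339
    C–H: 6 × 426 = 2556
    C=C: 1 × 631 = 631
    Σ(formed) = 3526 kJ
  ΔH_1 = 3344 − 3526 = −182 kJ
Reaction 2:
  Bonds broken (reactants):
    O–H: 4 × 474 = 1896
    O–O: 2 × 142 = 284
    Σ(broken) = 2180 kJ
  Bonds formed (products):
    O–H: 4 × 474 = 1896
    O=O: 1 × 513 = 513
    Σ(formed) = 2409 kJ
  ΔH_2 = 2180 − 2409 = −229 kJ
ΔH_1 − ΔH_2 = +47 kJ, so reaction 2 has the more negative ΔH; |ΔH_1 − ΔH_2| = 47 kJ.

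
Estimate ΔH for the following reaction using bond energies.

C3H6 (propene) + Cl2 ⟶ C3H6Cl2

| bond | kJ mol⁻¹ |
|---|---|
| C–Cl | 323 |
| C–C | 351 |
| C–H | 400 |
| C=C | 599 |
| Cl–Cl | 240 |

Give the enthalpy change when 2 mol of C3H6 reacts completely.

Bonds broken (reactants):
  C–C: 1 × 351 = 351
  C–H: 6 × 400 = 2400
  C=C: 1 × 599 = 599
  Cl–Cl: 1 × 240 = 240
  Σ(broken) = 3590 kJ
Bonds formed (products):
  C–C: 2 × 351 = 702
  C–Cl: 2 × 323 = 646
  C–H: 6 × 400 = 2400
  Σ(formed) = 3748 kJ
ΔH = Σ(broken) − Σ(formed) = 3590 − 3748 = −158 kJ
For 2× the reaction as written: 2 × (−158) = −316 kJ

ΔH = −316 kJ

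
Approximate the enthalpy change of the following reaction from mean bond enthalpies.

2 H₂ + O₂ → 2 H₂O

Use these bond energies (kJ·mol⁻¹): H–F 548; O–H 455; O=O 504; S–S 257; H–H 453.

Bonds broken (reactants):
  H–H: 2 × 453 = 906
  O=O: 1 × 504 = 504
  Σ(broken) = 1410 kJ
Bonds formed (products):
  O–H: 4 × 455 = 1820
  Σ(formed) = 1820 kJ
ΔH = Σ(broken) − Σ(formed) = 1410 − 1820 = −410 kJ

ΔH ≈ −410 kJ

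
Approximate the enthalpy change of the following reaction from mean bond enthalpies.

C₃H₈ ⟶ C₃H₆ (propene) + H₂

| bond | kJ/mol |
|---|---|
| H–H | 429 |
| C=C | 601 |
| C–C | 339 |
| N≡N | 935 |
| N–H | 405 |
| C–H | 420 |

ΔH ≈ +149 kJ

Bonds broken (reactants):
  C–C: 2 × 339 = 678
  C–H: 8 × 420 = 3360
  Σ(broken) = 4038 kJ
Bonds formed (products):
  C–C: 1 × 339 = 339
  C–H: 6 × 420 = 2520
  C=C: 1 × 601 = 601
  H–H: 1 × 429 = 429
  Σ(formed) = 3889 kJ
ΔH = Σ(broken) − Σ(formed) = 4038 − 3889 = +149 kJ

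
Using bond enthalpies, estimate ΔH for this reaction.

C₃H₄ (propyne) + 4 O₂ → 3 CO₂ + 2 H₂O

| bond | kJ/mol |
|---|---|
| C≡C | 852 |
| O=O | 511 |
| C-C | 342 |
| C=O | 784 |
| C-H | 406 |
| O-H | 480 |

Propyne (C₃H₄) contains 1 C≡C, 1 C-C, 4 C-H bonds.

ΔH ≈ −1762 kJ

Bonds broken (reactants):
  C≡C: 1 × 852 = 852
  C-C: 1 × 342 = 342
  C-H: 4 × 406 = 1624
  O=O: 4 × 511 = 2044
  Σ(broken) = 4862 kJ
Bonds formed (products):
  C=O: 6 × 784 = 4704
  O-H: 4 × 480 = 1920
  Σ(formed) = 6624 kJ
ΔH = Σ(broken) − Σ(formed) = 4862 − 6624 = −1762 kJ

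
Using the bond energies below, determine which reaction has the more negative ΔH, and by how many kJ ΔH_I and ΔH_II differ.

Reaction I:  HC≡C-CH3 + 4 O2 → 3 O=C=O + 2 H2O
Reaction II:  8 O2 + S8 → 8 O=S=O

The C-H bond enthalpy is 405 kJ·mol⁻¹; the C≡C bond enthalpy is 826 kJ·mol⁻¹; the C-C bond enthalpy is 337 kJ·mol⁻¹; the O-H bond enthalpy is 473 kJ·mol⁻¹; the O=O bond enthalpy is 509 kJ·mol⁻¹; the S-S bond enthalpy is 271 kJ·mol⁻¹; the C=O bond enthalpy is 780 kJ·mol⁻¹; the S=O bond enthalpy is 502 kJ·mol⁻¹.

Reaction II, by 39 kJ

Reaction I:
  Bonds broken (reactants):
    C≡C: 1 × 826 = 826
    C-C: 1 × 337 = 337
    C-H: 4 × 405 = 1620
    O=O: 4 × 509 = 2036
    Σ(broken) = 4819 kJ
  Bonds formed (products):
    C=O: 6 × 780 = 4680
    O-H: 4 × 473 = 1892
    Σ(formed) = 6572 kJ
  ΔH_I = 4819 − 6572 = −1753 kJ
Reaction II:
  Bonds broken (reactants):
    O=O: 8 × 509 = 4072
    S-S: 8 × 271 = 2168
    Σ(broken) = 6240 kJ
  Bonds formed (products):
    S=O: 16 × 502 = 8032
    Σ(formed) = 8032 kJ
  ΔH_II = 6240 − 8032 = −1792 kJ
ΔH_I − ΔH_II = +39 kJ, so reaction II has the more negative ΔH; |ΔH_I − ΔH_II| = 39 kJ.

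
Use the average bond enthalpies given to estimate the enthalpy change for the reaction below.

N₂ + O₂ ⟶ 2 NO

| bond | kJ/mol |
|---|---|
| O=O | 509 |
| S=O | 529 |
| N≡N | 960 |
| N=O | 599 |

ΔH ≈ +271 kJ

Bonds broken (reactants):
  N≡N: 1 × 960 = 960
  O=O: 1 × 509 = 509
  Σ(broken) = 1469 kJ
Bonds formed (products):
  N=O: 2 × 599 = 1198
  Σ(formed) = 1198 kJ
ΔH = Σ(broken) − Σ(formed) = 1469 − 1198 = +271 kJ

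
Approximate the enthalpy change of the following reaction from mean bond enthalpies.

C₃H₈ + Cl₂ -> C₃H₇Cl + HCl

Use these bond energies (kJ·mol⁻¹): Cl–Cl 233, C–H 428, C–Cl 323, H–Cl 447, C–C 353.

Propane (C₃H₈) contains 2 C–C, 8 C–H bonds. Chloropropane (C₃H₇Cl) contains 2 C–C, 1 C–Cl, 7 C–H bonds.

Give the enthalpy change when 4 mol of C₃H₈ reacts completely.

ΔH = −436 kJ

Bonds broken (reactants):
  C–C: 2 × 353 = 706
  C–H: 8 × 428 = 3424
  Cl–Cl: 1 × 233 = 233
  Σ(broken) = 4363 kJ
Bonds formed (products):
  C–C: 2 × 353 = 706
  C–Cl: 1 × 323 = 323
  C–H: 7 × 428 = 2996
  H–Cl: 1 × 447 = 447
  Σ(formed) = 4472 kJ
ΔH = Σ(broken) − Σ(formed) = 4363 − 4472 = −109 kJ
For 4× the reaction as written: 4 × (−109) = −436 kJ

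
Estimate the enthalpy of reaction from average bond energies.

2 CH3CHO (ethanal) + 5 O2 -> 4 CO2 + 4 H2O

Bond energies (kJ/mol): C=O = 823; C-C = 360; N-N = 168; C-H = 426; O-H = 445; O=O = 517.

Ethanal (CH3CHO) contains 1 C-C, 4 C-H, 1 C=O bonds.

ΔH ≈ −1785 kJ

Bonds broken (reactants):
  C-C: 2 × 360 = 720
  C-H: 8 × 426 = 3408
  C=O: 2 × 823 = 1646
  O=O: 5 × 517 = 2585
  Σ(broken) = 8359 kJ
Bonds formed (products):
  C=O: 8 × 823 = 6584
  O-H: 8 × 445 = 3560
  Σ(formed) = 10144 kJ
ΔH = Σ(broken) − Σ(formed) = 8359 − 10144 = −1785 kJ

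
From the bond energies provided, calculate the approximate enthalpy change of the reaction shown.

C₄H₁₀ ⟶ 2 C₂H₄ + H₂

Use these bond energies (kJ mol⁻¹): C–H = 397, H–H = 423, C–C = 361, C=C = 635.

Bonds broken (reactants):
  C–C: 3 × 361 = 1083
  C–H: 10 × 397 = 3970
  Σ(broken) = 5053 kJ
Bonds formed (products):
  C–H: 8 × 397 = 3176
  C=C: 2 × 635 = 1270
  H–H: 1 × 423 = 423
  Σ(formed) = 4869 kJ
ΔH = Σ(broken) − Σ(formed) = 5053 − 4869 = +184 kJ

ΔH ≈ +184 kJ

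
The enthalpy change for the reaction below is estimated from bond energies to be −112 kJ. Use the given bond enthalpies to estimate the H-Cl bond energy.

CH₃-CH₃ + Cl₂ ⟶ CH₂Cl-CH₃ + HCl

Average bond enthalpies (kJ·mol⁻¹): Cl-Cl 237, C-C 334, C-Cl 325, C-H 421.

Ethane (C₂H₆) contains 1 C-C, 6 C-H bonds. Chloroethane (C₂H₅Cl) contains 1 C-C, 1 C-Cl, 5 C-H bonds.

D(H-Cl) ≈ 445 kJ/mol

Let D be the H-Cl bond energy.
Σ(broken) = 1×334 + 6×421 + 1×237 = 3097
Σ(formed) = 1×334 + 1×325 + 5×421 + 1×D = 2764 + D
ΔH = Σ(broken) − Σ(formed) = (3097) − (2764 + D) = +333 − D
Setting this equal to −112 kJ gives D = 445 kJ/mol.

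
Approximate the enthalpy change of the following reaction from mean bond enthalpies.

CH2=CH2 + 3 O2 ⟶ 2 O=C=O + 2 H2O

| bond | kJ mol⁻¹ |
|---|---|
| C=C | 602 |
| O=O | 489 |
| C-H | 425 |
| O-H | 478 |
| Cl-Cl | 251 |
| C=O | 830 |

Bonds broken (reactants):
  C-H: 4 × 425 = 1700
  C=C: 1 × 602 = 602
  O=O: 3 × 489 = 1467
  Σ(broken) = 3769 kJ
Bonds formed (products):
  C=O: 4 × 830 = 3320
  O-H: 4 × 478 = 1912
  Σ(formed) = 5232 kJ
ΔH = Σ(broken) − Σ(formed) = 3769 − 5232 = −1463 kJ

ΔH ≈ −1463 kJ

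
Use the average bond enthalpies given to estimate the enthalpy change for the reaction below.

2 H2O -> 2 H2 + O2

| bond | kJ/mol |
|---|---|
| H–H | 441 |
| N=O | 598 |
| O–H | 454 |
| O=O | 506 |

Bonds broken (reactants):
  O–H: 4 × 454 = 1816
  Σ(broken) = 1816 kJ
Bonds formed (products):
  H–H: 2 × 441 = 882
  O=O: 1 × 506 = 506
  Σ(formed) = 1388 kJ
ΔH = Σ(broken) − Σ(formed) = 1816 − 1388 = +428 kJ

ΔH ≈ +428 kJ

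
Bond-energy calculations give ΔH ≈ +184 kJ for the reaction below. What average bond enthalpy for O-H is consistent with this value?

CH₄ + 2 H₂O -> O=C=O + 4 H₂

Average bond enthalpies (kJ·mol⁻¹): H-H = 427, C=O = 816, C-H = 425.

Let D be the O-H bond energy.
Σ(broken) = 4×425 + 4×D = 1700 + 4D
Σ(formed) = 2×816 + 4×427 = 3340
ΔH = Σ(broken) − Σ(formed) = (1700 + 4D) − (3340) = −1640 + 4D
Setting this equal to +184 kJ gives 4D = 1824, so D = 456 kJ/mol.

D(O-H) ≈ 456 kJ/mol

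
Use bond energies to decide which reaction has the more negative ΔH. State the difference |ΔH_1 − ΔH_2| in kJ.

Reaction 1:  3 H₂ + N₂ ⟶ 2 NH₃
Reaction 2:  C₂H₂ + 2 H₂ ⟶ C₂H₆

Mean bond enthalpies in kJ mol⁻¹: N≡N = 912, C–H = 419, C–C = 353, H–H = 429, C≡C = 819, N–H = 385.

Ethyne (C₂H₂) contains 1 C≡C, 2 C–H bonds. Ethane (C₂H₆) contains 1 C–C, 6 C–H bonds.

Reaction 2, by 241 kJ

Reaction 1:
  Bonds broken (reactants):
    H–H: 3 × 429 = 1287
    N≡N: 1 × 912 = 912
    Σ(broken) = 2199 kJ
  Bonds formed (products):
    N–H: 6 × 385 = 2310
    Σ(formed) = 2310 kJ
  ΔH_1 = 2199 − 2310 = −111 kJ
Reaction 2:
  Bonds broken (reactants):
    C≡C: 1 × 819 = 819
    C–H: 2 × 419 = 838
    H–H: 2 × 429 = 858
    Σ(broken) = 2515 kJ
  Bonds formed (products):
    C–C: 1 × 353 = 353
    C–H: 6 × 419 = 2514
    Σ(formed) = 2867 kJ
  ΔH_2 = 2515 − 2867 = −352 kJ
ΔH_1 − ΔH_2 = +241 kJ, so reaction 2 has the more negative ΔH; |ΔH_1 − ΔH_2| = 241 kJ.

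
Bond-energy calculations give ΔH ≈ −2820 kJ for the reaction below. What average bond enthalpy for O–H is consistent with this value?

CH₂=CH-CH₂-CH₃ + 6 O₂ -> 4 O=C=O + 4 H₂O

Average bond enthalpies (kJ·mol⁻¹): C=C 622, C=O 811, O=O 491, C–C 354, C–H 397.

Let D be the O–H bond energy.
Σ(broken) = 2×354 + 8×397 + 1×622 + 6×491 = 7452
Σ(formed) = 8×811 + 8×D = 6488 + 8D
ΔH = Σ(broken) − Σ(formed) = (7452) − (6488 + 8D) = +964 − 8D
Setting this equal to −2820 kJ gives 8D = 3784, so D = 473 kJ/mol.

D(O–H) ≈ 473 kJ/mol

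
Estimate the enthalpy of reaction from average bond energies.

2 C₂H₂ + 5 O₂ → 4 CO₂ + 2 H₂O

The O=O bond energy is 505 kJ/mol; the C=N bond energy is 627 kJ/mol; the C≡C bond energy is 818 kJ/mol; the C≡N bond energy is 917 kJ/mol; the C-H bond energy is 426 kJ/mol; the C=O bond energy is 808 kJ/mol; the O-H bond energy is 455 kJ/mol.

ΔH ≈ −2419 kJ

Bonds broken (reactants):
  C≡C: 2 × 818 = 1636
  C-H: 4 × 426 = 1704
  O=O: 5 × 505 = 2525
  Σ(broken) = 5865 kJ
Bonds formed (products):
  C=O: 8 × 808 = 6464
  O-H: 4 × 455 = 1820
  Σ(formed) = 8284 kJ
ΔH = Σ(broken) − Σ(formed) = 5865 − 8284 = −2419 kJ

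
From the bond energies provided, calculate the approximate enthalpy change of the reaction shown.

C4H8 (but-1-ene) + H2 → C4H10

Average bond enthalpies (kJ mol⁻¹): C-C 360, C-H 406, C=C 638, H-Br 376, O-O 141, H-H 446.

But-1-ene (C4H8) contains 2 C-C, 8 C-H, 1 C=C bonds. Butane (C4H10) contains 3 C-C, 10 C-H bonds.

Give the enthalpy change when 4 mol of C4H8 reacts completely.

ΔH = −352 kJ

Bonds broken (reactants):
  C-C: 2 × 360 = 720
  C-H: 8 × 406 = 3248
  C=C: 1 × 638 = 638
  H-H: 1 × 446 = 446
  Σ(broken) = 5052 kJ
Bonds formed (products):
  C-C: 3 × 360 = 1080
  C-H: 10 × 406 = 4060
  Σ(formed) = 5140 kJ
ΔH = Σ(broken) − Σ(formed) = 5052 − 5140 = −88 kJ
For 4× the reaction as written: 4 × (−88) = −352 kJ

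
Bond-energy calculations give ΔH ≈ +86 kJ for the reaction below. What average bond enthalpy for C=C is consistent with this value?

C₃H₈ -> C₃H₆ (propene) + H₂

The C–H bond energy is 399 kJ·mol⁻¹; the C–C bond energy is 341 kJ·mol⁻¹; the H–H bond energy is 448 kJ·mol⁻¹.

D(C=C) ≈ 605 kJ/mol

Let D be the C=C bond energy.
Σ(broken) = 2×341 + 8×399 = 3874
Σ(formed) = 1×341 + 6×399 + 1×D + 1×448 = 3183 + D
ΔH = Σ(broken) − Σ(formed) = (3874) − (3183 + D) = +691 − D
Setting this equal to +86 kJ gives D = 605 kJ/mol.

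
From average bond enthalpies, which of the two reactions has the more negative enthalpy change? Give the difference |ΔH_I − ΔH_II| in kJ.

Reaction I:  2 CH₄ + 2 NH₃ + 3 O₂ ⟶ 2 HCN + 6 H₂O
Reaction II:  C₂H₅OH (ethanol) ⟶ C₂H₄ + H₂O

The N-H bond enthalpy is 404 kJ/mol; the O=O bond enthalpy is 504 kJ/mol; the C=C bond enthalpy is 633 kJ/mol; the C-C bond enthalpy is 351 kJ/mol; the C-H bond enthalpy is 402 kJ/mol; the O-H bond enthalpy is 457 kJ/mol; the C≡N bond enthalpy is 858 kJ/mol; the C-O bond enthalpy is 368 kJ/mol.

Reaction I:
  Bonds broken (reactants):
    C-H: 8 × 402 = 3216
    N-H: 6 × 404 = 2424
    O=O: 3 × 504 = 1512
    Σ(broken) = 7152 kJ
  Bonds formed (products):
    C≡N: 2 × 858 = 1716
    C-H: 2 × 402 = 804
    O-H: 12 × 457 = 5484
    Σ(formed) = 8004 kJ
  ΔH_I = 7152 − 8004 = −852 kJ
Reaction II:
  Bonds broken (reactants):
    C-C: 1 × 351 = 351
    C-H: 5 × 402 = 2010
    C-O: 1 × 368 = 368
    O-H: 1 × 457 = 457
    Σ(broken) = 3186 kJ
  Bonds formed (products):
    C-H: 4 × 402 = 1608
    C=C: 1 × 633 = 633
    O-H: 2 × 457 = 914
    Σ(formed) = 3155 kJ
  ΔH_II = 3186 − 3155 = +31 kJ
ΔH_I − ΔH_II = −883 kJ, so reaction I has the more negative ΔH; |ΔH_I − ΔH_II| = 883 kJ.

Reaction I, by 883 kJ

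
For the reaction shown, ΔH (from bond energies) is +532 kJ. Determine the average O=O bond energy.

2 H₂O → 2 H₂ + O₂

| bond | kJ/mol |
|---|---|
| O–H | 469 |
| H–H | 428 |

Let D be the O=O bond energy.
Σ(broken) = 4×469 = 1876
Σ(formed) = 2×428 + 1×D = 856 + D
ΔH = Σ(broken) − Σ(formed) = (1876) − (856 + D) = +1020 − D
Setting this equal to +532 kJ gives D = 488 kJ/mol.

D(O=O) ≈ 488 kJ/mol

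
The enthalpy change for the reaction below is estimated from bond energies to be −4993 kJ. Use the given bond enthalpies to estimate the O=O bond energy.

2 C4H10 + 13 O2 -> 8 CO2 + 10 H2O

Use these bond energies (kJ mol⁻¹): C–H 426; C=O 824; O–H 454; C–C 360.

Let D be the O=O bond energy.
Σ(broken) = 6×360 + 20×426 + 13×D = 10680 + 13D
Σ(formed) = 16×824 + 20×454 = 22264
ΔH = Σ(broken) − Σ(formed) = (10680 + 13D) − (22264) = −11584 + 13D
Setting this equal to −4993 kJ gives 13D = 6591, so D = 507 kJ/mol.

D(O=O) ≈ 507 kJ/mol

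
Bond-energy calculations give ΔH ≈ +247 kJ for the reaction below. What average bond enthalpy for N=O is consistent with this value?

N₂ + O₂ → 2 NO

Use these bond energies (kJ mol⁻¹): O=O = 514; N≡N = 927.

Let D be the N=O bond energy.
Σ(broken) = 1×927 + 1×514 = 1441
Σ(formed) = 2×D = 2D
ΔH = Σ(broken) − Σ(formed) = (1441) − (2D) = +1441 − 2D
Setting this equal to +247 kJ gives 2D = 1194, so D = 597 kJ/mol.

D(N=O) ≈ 597 kJ/mol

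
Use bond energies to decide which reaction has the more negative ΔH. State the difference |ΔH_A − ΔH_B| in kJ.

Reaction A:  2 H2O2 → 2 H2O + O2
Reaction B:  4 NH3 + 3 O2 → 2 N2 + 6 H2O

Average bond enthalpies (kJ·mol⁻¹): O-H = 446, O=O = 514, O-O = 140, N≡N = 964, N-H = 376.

Reaction B, by 992 kJ

Reaction A:
  Bonds broken (reactants):
    O-H: 4 × 446 = 1784
    O-O: 2 × 140 = 280
    Σ(broken) = 2064 kJ
  Bonds formed (products):
    O-H: 4 × 446 = 1784
    O=O: 1 × 514 = 514
    Σ(formed) = 2298 kJ
  ΔH_A = 2064 − 2298 = −234 kJ
Reaction B:
  Bonds broken (reactants):
    N-H: 12 × 376 = 4512
    O=O: 3 × 514 = 1542
    Σ(broken) = 6054 kJ
  Bonds formed (products):
    N≡N: 2 × 964 = 1928
    O-H: 12 × 446 = 5352
    Σ(formed) = 7280 kJ
  ΔH_B = 6054 − 7280 = −1226 kJ
ΔH_A − ΔH_B = +992 kJ, so reaction B has the more negative ΔH; |ΔH_A − ΔH_B| = 992 kJ.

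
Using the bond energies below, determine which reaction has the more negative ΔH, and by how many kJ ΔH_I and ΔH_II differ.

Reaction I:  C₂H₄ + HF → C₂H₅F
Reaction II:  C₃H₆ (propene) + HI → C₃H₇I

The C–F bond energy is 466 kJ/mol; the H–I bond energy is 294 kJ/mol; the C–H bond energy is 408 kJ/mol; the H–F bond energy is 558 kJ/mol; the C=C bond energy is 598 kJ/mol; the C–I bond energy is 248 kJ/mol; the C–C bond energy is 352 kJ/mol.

Reaction I:
  Bonds broken (reactants):
    C–H: 4 × 408 = 1632
    C=C: 1 × 598 = 598
    H–F: 1 × 558 = 558
    Σ(broken) = 2788 kJ
  Bonds formed (products):
    C–C: 1 × 352 = 352
    C–F: 1 × 466 = 466
    C–H: 5 × 408 = 2040
    Σ(formed) = 2858 kJ
  ΔH_I = 2788 − 2858 = −70 kJ
Reaction II:
  Bonds broken (reactants):
    C–C: 1 × 352 = 352
    C–H: 6 × 408 = 2448
    C=C: 1 × 598 = 598
    H–I: 1 × 294 = 294
    Σ(broken) = 3692 kJ
  Bonds formed (products):
    C–C: 2 × 352 = 704
    C–H: 7 × 408 = 2856
    C–I: 1 × 248 = 248
    Σ(formed) = 3808 kJ
  ΔH_II = 3692 − 3808 = −116 kJ
ΔH_I − ΔH_II = +46 kJ, so reaction II has the more negative ΔH; |ΔH_I − ΔH_II| = 46 kJ.

Reaction II, by 46 kJ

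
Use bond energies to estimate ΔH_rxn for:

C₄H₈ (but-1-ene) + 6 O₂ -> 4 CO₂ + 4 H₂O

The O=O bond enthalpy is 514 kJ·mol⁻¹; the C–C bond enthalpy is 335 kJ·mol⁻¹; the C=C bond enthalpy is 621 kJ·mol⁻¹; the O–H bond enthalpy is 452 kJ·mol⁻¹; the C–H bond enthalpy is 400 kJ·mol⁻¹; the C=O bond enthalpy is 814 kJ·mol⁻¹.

Bonds broken (reactants):
  C–C: 2 × 335 = 670
  C–H: 8 × 400 = 3200
  C=C: 1 × 621 = 621
  O=O: 6 × 514 = 3084
  Σ(broken) = 7575 kJ
Bonds formed (products):
  C=O: 8 × 814 = 6512
  O–H: 8 × 452 = 3616
  Σ(formed) = 10128 kJ
ΔH = Σ(broken) − Σ(formed) = 7575 − 10128 = −2553 kJ

ΔH ≈ −2553 kJ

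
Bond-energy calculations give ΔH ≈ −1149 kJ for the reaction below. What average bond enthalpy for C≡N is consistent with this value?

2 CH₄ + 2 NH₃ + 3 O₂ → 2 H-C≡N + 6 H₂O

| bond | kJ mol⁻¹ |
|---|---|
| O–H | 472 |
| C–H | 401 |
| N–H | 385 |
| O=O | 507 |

Let D be the C≡N bond energy.
Σ(broken) = 8×401 + 6×385 + 3×507 = 7039
Σ(formed) = 2×D + 2×401 + 12×472 = 6466 + 2D
ΔH = Σ(broken) − Σ(formed) = (7039) − (6466 + 2D) = +573 − 2D
Setting this equal to −1149 kJ gives 2D = 1722, so D = 861 kJ/mol.

D(C≡N) ≈ 861 kJ/mol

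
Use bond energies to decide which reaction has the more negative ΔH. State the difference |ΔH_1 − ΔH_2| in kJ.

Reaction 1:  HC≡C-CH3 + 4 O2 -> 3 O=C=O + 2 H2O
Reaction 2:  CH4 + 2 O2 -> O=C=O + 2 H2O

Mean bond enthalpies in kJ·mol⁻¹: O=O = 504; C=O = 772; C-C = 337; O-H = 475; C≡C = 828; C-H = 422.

Reaction 1:
  Bonds broken (reactants):
    C≡C: 1 × 828 = 828
    C-C: 1 × 337 = 337
    C-H: 4 × 422 = 1688
    O=O: 4 × 504 = 2016
    Σ(broken) = 4869 kJ
  Bonds formed (products):
    C=O: 6 × 772 = 4632
    O-H: 4 × 475 = 1900
    Σ(formed) = 6532 kJ
  ΔH_1 = 4869 − 6532 = −1663 kJ
Reaction 2:
  Bonds broken (reactants):
    C-H: 4 × 422 = 1688
    O=O: 2 × 504 = 1008
    Σ(broken) = 2696 kJ
  Bonds formed (products):
    C=O: 2 × 772 = 1544
    O-H: 4 × 475 = 1900
    Σ(formed) = 3444 kJ
  ΔH_2 = 2696 − 3444 = −748 kJ
ΔH_1 − ΔH_2 = −915 kJ, so reaction 1 has the more negative ΔH; |ΔH_1 − ΔH_2| = 915 kJ.

Reaction 1, by 915 kJ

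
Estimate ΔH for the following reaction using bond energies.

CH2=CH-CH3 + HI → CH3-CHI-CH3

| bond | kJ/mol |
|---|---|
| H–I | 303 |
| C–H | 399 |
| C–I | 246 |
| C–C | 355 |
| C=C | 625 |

ΔH ≈ −72 kJ

Bonds broken (reactants):
  C–C: 1 × 355 = 355
  C–H: 6 × 399 = 2394
  C=C: 1 × 625 = 625
  H–I: 1 × 303 = 303
  Σ(broken) = 3677 kJ
Bonds formed (products):
  C–C: 2 × 355 = 710
  C–H: 7 × 399 = 2793
  C–I: 1 × 246 = 246
  Σ(formed) = 3749 kJ
ΔH = Σ(broken) − Σ(formed) = 3677 − 3749 = −72 kJ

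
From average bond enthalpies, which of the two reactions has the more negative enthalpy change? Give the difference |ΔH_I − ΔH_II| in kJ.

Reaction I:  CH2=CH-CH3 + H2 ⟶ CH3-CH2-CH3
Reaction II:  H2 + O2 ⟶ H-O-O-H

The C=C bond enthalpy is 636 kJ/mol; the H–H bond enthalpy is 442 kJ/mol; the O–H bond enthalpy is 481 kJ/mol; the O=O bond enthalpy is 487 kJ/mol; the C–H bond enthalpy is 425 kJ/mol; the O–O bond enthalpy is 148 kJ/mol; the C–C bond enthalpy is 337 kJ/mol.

Reaction II, by 72 kJ

Reaction I:
  Bonds broken (reactants):
    C–C: 1 × 337 = 337
    C–H: 6 × 425 = 2550
    C=C: 1 × 636 = 636
    H–H: 1 × 442 = 442
    Σ(broken) = 3965 kJ
  Bonds formed (products):
    C–C: 2 × 337 = 674
    C–H: 8 × 425 = 3400
    Σ(formed) = 4074 kJ
  ΔH_I = 3965 − 4074 = −109 kJ
Reaction II:
  Bonds broken (reactants):
    H–H: 1 × 442 = 442
    O=O: 1 × 487 = 487
    Σ(broken) = 929 kJ
  Bonds formed (products):
    O–H: 2 × 481 = 962
    O–O: 1 × 148 = 148
    Σ(formed) = 1110 kJ
  ΔH_II = 929 − 1110 = −181 kJ
ΔH_I − ΔH_II = +72 kJ, so reaction II has the more negative ΔH; |ΔH_I − ΔH_II| = 72 kJ.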